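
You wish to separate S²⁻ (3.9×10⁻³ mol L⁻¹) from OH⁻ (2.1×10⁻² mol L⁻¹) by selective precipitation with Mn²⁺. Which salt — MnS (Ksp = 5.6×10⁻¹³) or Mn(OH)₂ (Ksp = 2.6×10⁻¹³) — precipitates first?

MnS

The threshold for precipitation is Q = Ksp.
For MnS: [Mn²⁺] = (Ksp/[S²⁻]) = 1.4×10⁻¹⁰ mol L⁻¹
For Mn(OH)₂: [Mn²⁺] = (Ksp/[OH⁻]^2) = 5.9×10⁻¹⁰ mol L⁻¹
The smaller threshold [Mn²⁺] is reached first, so MnS precipitates first.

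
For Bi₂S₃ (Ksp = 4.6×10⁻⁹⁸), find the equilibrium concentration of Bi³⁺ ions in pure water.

2.7×10⁻²⁰ M

Bi₂S₃(s) ⇌ 2 Bi³⁺(aq) + 3 S²⁻(aq)
Let s be the molar solubility. Then [Bi³⁺] = 2s and [S²⁻] = 3s.
Ksp = [Bi³⁺]^2[S²⁻]^3 = (2s)^2 · (3s)^3 = 108s^5 = 4.6×10⁻⁹⁸
s = 1.3×10⁻²⁰ mol L⁻¹
[Bi³⁺] = 2s = 2.7×10⁻²⁰ mol L⁻¹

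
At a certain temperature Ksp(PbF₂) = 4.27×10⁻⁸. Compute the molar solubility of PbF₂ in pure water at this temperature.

2.20×10⁻³ M

PbF₂(s) ⇌ Pb²⁺(aq) + 2 F⁻(aq)
If s mol/L of PbF₂ dissolves, [Pb²⁺] = s and [F⁻] = 2s.
Ksp = [Pb²⁺][F⁻]^2 = s · (2s)^2 = 4s^3
4s^3 = 4.27×10⁻⁸  ⇒  s^3 = 1.07×10⁻⁸
s = (1.07×10⁻⁸)^(1/3) = 2.20×10⁻³ mol L⁻¹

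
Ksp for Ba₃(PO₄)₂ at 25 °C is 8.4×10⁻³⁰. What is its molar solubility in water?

6.0×10⁻⁷ M

Ba₃(PO₄)₂(s) ⇌ 3 Ba²⁺(aq) + 2 PO₄³⁻(aq)
Call the molar solubility s, so that [Ba²⁺] = 3s and [PO₄³⁻] = 2s.
Ksp = [Ba²⁺]^3[PO₄³⁻]^2 = (3s)^3 · (2s)^2 = 108s^5
108s^5 = 8.4×10⁻³⁰  ⇒  s^5 = 7.8×10⁻³²
Taking the 5th root, s = 6.0×10⁻⁷ mol L⁻¹.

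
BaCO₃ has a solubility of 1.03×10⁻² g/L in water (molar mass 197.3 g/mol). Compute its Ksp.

s = (1.03×10⁻² g L⁻¹)/(197.3 g mol⁻¹) = 5.2205×10⁻⁵ M
BaCO₃(s) ⇌ Ba²⁺(aq) + CO₃²⁻(aq)
For each mole of BaCO₃ that dissolves per liter, [Ba²⁺] = s and [CO₃²⁻] = s; let s denote this solubility.
Ksp = [Ba²⁺][CO₃²⁻] = s · s = s^2
Ksp = (5.2205×10⁻⁵)^2 = 2.73×10⁻⁹

Ksp = 2.73×10⁻⁹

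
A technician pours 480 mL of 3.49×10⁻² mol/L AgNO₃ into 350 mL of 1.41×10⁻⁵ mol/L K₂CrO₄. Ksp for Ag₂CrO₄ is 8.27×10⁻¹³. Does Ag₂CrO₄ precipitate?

Yes

After mixing, V = 480 mL + 350 mL = 830 mL.
[Ag⁺] = (3.49×10⁻²)(480)/830 = 2.02×10⁻² mol/L
[CrO₄²⁻] = (1.41×10⁻⁵)(350)/830 = 5.95×10⁻⁶ mol/L
Q = [Ag⁺]^2[CrO₄²⁻] = 2.42×10⁻⁹
Q = 2.42×10⁻⁹ > Ksp = 8.27×10⁻¹³, so the solution is supersaturated and Ag₂CrO₄ precipitates.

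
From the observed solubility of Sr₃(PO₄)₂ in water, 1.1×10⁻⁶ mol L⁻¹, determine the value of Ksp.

Ksp = 1.7×10⁻²⁸

Sr₃(PO₄)₂(s) ⇌ 3 Sr²⁺(aq) + 2 PO₄³⁻(aq)
Let s be the molar solubility. Then [Sr²⁺] = 3s and [PO₄³⁻] = 2s.
Ksp = [Sr²⁺]^3[PO₄³⁻]^2 = (3s)^3 · (2s)^2 = 108s^5
Ksp = 108 × (1.1×10⁻⁶)^5 = 1.7×10⁻²⁸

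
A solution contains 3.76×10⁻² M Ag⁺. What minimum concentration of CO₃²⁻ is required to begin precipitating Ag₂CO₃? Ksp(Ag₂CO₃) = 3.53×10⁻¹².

2.50×10⁻⁹ M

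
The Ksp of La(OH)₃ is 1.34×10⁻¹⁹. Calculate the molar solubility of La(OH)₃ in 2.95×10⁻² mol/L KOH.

5.22×10⁻¹⁵ M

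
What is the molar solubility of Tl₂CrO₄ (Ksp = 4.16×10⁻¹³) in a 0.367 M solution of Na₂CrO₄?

Tl₂CrO₄(s) ⇌ 2 Tl⁺(aq) + CrO₄²⁻(aq)
The solution already contains CrO₄²⁻ at 0.367 M. Let s be the molar solubility of Tl₂CrO₄.
[CrO₄²⁻] ≈ 0.367 M (common ion dominates); [Tl⁺] = 2s.
Ksp = [Tl⁺]^2[CrO₄²⁻] = (2s)^2(0.367)
(2s)^2 = 4.16×10⁻¹³ / (0.367) = 1.13×10⁻¹²
s = 5.32×10⁻⁷ M

5.32×10⁻⁷ M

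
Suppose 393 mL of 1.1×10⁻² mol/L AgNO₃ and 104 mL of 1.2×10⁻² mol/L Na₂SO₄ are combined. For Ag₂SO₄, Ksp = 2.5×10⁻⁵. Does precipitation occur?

After mixing, V = 393 mL + 104 mL = 497 mL.
[Ag⁺] = (1.1×10⁻²)(393)/497 = 8.7×10⁻³ mol/L
[SO₄²⁻] = (1.2×10⁻²)(104)/497 = 2.5×10⁻³ mol/L
Q = [Ag⁺]^2[SO₄²⁻] = 1.9×10⁻⁷
Q = 1.9×10⁻⁷ < Ksp = 2.5×10⁻⁵, so the solution is unsaturated and no precipitate forms.

No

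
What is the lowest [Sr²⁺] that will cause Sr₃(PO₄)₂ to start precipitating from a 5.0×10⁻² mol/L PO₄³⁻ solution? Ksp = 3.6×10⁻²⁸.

5.2×10⁻⁹ M

Precipitation of each salt begins when its ion product equals Ksp.
Sr₃(PO₄)₂(s) ⇌ 3 Sr²⁺(aq) + 2 PO₄³⁻(aq)
Ksp = [Sr²⁺]^3[PO₄³⁻]^2 = [Sr²⁺]^3(5.0×10⁻²)^2
[Sr²⁺]^3 = 3.6×10⁻²⁸ / (5.0×10⁻²)^2 = 1.4×10⁻²⁵
[Sr²⁺] = 5.2×10⁻⁹ mol/L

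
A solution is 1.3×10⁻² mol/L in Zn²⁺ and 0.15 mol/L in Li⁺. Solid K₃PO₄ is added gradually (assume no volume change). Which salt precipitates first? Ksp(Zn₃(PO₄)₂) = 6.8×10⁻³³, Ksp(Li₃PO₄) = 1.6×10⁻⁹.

A salt starts to precipitate once the ion product Q reaches its Ksp.
For Zn₃(PO₄)₂: [PO₄³⁻] = (Ksp/[Zn²⁺]^3)^(1/2) = 5.6×10⁻¹⁴ mol/L
For Li₃PO₄: [PO₄³⁻] = (Ksp/[Li⁺]^3) = 4.7×10⁻⁷ mol/L
The smaller threshold [PO₄³⁻] is reached first, so Zn₃(PO₄)₂ precipitates first.

Zn₃(PO₄)₂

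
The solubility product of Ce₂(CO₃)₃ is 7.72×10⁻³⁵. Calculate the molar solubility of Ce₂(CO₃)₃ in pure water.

Ce₂(CO₃)₃(s) ⇌ 2 Ce³⁺(aq) + 3 CO₃²⁻(aq)
For each mole of Ce₂(CO₃)₃ that dissolves per liter, [Ce³⁺] = 2s and [CO₃²⁻] = 3s; let s denote this solubility.
Ksp = [Ce³⁺]^2[CO₃²⁻]^3 = (2s)^2 · (3s)^3 = 108s^5
108s^5 = 7.72×10⁻³⁵  ⇒  s^5 = 7.15×10⁻³⁷
s = 5.90×10⁻⁸ mol/L

5.90×10⁻⁸ M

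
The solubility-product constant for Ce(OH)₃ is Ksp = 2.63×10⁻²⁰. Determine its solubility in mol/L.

5.59×10⁻⁶ M

Ce(OH)₃(s) ⇌ Ce³⁺(aq) + 3 OH⁻(aq)
Call the molar solubility s, so that [Ce³⁺] = s and [OH⁻] = 3s.
Ksp = [Ce³⁺][OH⁻]^3 = s · (3s)^3 = 27s^4
27s^4 = 2.63×10⁻²⁰  ⇒  s^4 = 9.74×10⁻²²
Taking the 4th root, s = 5.59×10⁻⁶ mol L⁻¹.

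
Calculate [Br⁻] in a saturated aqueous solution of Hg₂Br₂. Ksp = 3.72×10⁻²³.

4.21×10⁻⁸ M

Hg₂Br₂(s) ⇌ Hg₂²⁺(aq) + 2 Br⁻(aq)
With molar solubility s: [Hg₂²⁺] = s, [Br⁻] = 2s.
Ksp = [Hg₂²⁺][Br⁻]^2 = s · (2s)^2 = 4s^3 = 3.72×10⁻²³
s = 2.10×10⁻⁸ mol/L
[Br⁻] = 2s = 4.21×10⁻⁸ mol/L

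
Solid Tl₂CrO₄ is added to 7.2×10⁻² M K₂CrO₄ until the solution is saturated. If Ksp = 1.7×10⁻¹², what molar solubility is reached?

Tl₂CrO₄(s) ⇌ 2 Tl⁺(aq) + CrO₄²⁻(aq)
CrO₄²⁻ is already present at 7.2×10⁻² M. If s mol/L of Tl₂CrO₄ dissolves, [Tl⁺] = 2s while [CrO₄²⁻] ≈ 7.2×10⁻² M.
Ksp = [Tl⁺]^2[CrO₄²⁻] = (2s)^2(7.2×10⁻²)
(2s)^2 = 1.7×10⁻¹² / (7.2×10⁻²) = 2.4×10⁻¹¹
s = 2.4×10⁻⁶ M

2.4×10⁻⁶ M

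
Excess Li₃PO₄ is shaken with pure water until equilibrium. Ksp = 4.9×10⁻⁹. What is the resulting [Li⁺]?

1.1×10⁻² M

Li₃PO₄(s) ⇌ 3 Li⁺(aq) + PO₄³⁻(aq)
For each mole of Li₃PO₄ that dissolves per liter, [Li⁺] = 3s and [PO₄³⁻] = s; let s denote this solubility.
Ksp = [Li⁺]^3[PO₄³⁻] = (3s)^3 · s = 27s^4 = 4.9×10⁻⁹
s = 3.7×10⁻³ M
[Li⁺] = 3s = 1.1×10⁻² M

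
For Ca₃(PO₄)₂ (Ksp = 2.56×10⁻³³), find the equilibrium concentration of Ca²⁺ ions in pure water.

3.57×10⁻⁷ M

Ca₃(PO₄)₂(s) ⇌ 3 Ca²⁺(aq) + 2 PO₄³⁻(aq)
Let s be the molar solubility. Then [Ca²⁺] = 3s and [PO₄³⁻] = 2s.
Ksp = [Ca²⁺]^3[PO₄³⁻]^2 = (3s)^3 · (2s)^2 = 108s^5 = 2.56×10⁻³³
s = 1.19×10⁻⁷ M
[Ca²⁺] = 3s = 3.57×10⁻⁷ M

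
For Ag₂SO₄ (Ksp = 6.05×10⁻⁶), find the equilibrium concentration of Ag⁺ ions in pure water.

Ag₂SO₄(s) ⇌ 2 Ag⁺(aq) + SO₄²⁻(aq)
If s mol/L of Ag₂SO₄ dissolves, [Ag⁺] = 2s and [SO₄²⁻] = s.
Ksp = [Ag⁺]^2[SO₄²⁻] = (2s)^2 · s = 4s^3 = 6.05×10⁻⁶
s = 1.15×10⁻² M
[Ag⁺] = 2s = 2.30×10⁻² M

2.30×10⁻² M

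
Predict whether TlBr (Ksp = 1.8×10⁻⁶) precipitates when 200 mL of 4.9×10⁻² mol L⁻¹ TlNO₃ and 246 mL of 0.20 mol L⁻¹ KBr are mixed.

Yes

The combined volume is 446 mL.
[Tl⁺] = (4.9×10⁻²)(200)/446 = 2.2×10⁻² mol L⁻¹
[Br⁻] = (0.20)(246)/446 = 0.11 mol L⁻¹
Q = [Tl⁺][Br⁻] = 2.4×10⁻³
Q = 2.4×10⁻³ > Ksp = 1.8×10⁻⁶, so the solution is supersaturated and TlBr precipitates.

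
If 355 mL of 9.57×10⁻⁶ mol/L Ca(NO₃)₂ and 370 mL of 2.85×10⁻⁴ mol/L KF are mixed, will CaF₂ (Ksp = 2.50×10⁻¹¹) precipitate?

No

After mixing, V = 355 mL + 370 mL = 725 mL.
[Ca²⁺] = (9.57×10⁻⁶)(355)/725 = 4.69×10⁻⁶ mol/L
[F⁻] = (2.85×10⁻⁴)(370)/725 = 1.45×10⁻⁴ mol/L
Q = [Ca²⁺][F⁻]^2 = 9.91×10⁻¹⁴
Since Q (9.91×10⁻¹⁴) is less than Ksp (2.50×10⁻¹¹), no CaF₂ precipitates.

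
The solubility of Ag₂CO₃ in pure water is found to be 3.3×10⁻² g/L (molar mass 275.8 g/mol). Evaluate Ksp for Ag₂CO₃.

s = (3.3×10⁻² g L⁻¹)/(275.8 g mol⁻¹) = 1.197×10⁻⁴ M
Ag₂CO₃(s) ⇌ 2 Ag⁺(aq) + CO₃²⁻(aq)
If s mol/L of Ag₂CO₃ dissolves, [Ag⁺] = 2s and [CO₃²⁻] = s.
Ksp = [Ag⁺]^2[CO₃²⁻] = (2s)^2 · s = 4s^3
Ksp = 4 × (1.197×10⁻⁴)^3 = 6.9×10⁻¹²

Ksp = 6.9×10⁻¹²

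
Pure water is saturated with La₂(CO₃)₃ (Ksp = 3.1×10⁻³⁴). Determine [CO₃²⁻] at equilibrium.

2.3×10⁻⁷ M

La₂(CO₃)₃(s) ⇌ 2 La³⁺(aq) + 3 CO₃²⁻(aq)
With molar solubility s: [La³⁺] = 2s, [CO₃²⁻] = 3s.
Ksp = [La³⁺]^2[CO₃²⁻]^3 = (2s)^2 · (3s)^3 = 108s^5 = 3.1×10⁻³⁴
s = 7.8×10⁻⁸ mol L⁻¹
[CO₃²⁻] = 3s = 2.3×10⁻⁷ mol L⁻¹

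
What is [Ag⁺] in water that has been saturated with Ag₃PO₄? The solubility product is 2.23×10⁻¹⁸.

5.09×10⁻⁵ M

Ag₃PO₄(s) ⇌ 3 Ag⁺(aq) + PO₄³⁻(aq)
Call the molar solubility s, so that [Ag⁺] = 3s and [PO₄³⁻] = s.
Ksp = [Ag⁺]^3[PO₄³⁻] = (3s)^3 · s = 27s^4 = 2.23×10⁻¹⁸
s = 1.70×10⁻⁵ mol/L
[Ag⁺] = 3s = 5.09×10⁻⁵ mol/L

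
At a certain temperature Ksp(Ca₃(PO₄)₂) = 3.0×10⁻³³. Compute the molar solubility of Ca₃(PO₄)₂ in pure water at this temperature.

1.2×10⁻⁷ M

Ca₃(PO₄)₂(s) ⇌ 3 Ca²⁺(aq) + 2 PO₄³⁻(aq)
With molar solubility s: [Ca²⁺] = 3s, [PO₄³⁻] = 2s.
Ksp = [Ca²⁺]^3[PO₄³⁻]^2 = (3s)^3 · (2s)^2 = 108s^5
108s^5 = 3.0×10⁻³³  ⇒  s^5 = 2.8×10⁻³⁵
Taking the 5th root, s = 1.2×10⁻⁷ mol/L.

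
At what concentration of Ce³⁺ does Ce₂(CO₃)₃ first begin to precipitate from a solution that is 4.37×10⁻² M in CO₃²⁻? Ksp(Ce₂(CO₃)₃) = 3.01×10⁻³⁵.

6.01×10⁻¹⁶ M

Each salt precipitates once Q = Ksp for that salt.
Ce₂(CO₃)₃(s) ⇌ 2 Ce³⁺(aq) + 3 CO₃²⁻(aq)
Ksp = [Ce³⁺]^2[CO₃²⁻]^3 = [Ce³⁺]^2(4.37×10⁻²)^3
[Ce³⁺]^2 = 3.01×10⁻³⁵ / (4.37×10⁻²)^3 = 3.61×10⁻³¹
[Ce³⁺] = 6.01×10⁻¹⁶ M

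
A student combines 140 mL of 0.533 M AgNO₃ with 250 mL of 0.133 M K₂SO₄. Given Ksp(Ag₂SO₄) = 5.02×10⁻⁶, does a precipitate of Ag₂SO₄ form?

Yes

The combined volume is 390 mL.
[Ag⁺] = (0.533)(140)/390 = 0.191 M
[SO₄²⁻] = (0.133)(250)/390 = 8.53×10⁻² M
Q = [Ag⁺]^2[SO₄²⁻] = 3.12×10⁻³
Since Q (3.12×10⁻³) exceeds Ksp (5.02×10⁻⁶), Ag₂SO₄ will precipitate.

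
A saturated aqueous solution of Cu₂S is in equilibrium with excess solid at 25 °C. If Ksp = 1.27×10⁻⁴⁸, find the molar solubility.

Cu₂S(s) ⇌ 2 Cu⁺(aq) + S²⁻(aq)
If s mol/L of Cu₂S dissolves, [Cu⁺] = 2s and [S²⁻] = s.
Ksp = [Cu⁺]^2[S²⁻] = (2s)^2 · s = 4s^3
4s^3 = 1.27×10⁻⁴⁸  ⇒  s^3 = 3.18×10⁻⁴⁹
Taking the 3rd root, s = 6.82×10⁻¹⁷ M.

6.82×10⁻¹⁷ M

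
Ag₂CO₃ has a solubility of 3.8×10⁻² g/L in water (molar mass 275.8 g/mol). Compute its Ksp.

Ksp = 1.0×10⁻¹¹

s = (3.8×10⁻² g L⁻¹)/(275.8 g mol⁻¹) = 1.378×10⁻⁴ M
Ag₂CO₃(s) ⇌ 2 Ag⁺(aq) + CO₃²⁻(aq)
If s mol/L of Ag₂CO₃ dissolves, [Ag⁺] = 2s and [CO₃²⁻] = s.
Ksp = [Ag⁺]^2[CO₃²⁻] = (2s)^2 · s = 4s^3
Ksp = 4 × (1.378×10⁻⁴)^3 = 1.0×10⁻¹¹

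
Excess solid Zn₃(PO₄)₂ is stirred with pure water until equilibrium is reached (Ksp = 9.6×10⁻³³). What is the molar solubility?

1.5×10⁻⁷ M

Zn₃(PO₄)₂(s) ⇌ 3 Zn²⁺(aq) + 2 PO₄³⁻(aq)
If s mol/L of Zn₃(PO₄)₂ dissolves, [Zn²⁺] = 3s and [PO₄³⁻] = 2s.
Ksp = [Zn²⁺]^3[PO₄³⁻]^2 = (3s)^3 · (2s)^2 = 108s^5
108s^5 = 9.6×10⁻³³  ⇒  s^5 = 8.9×10⁻³⁵
s = 1.5×10⁻⁷ mol/L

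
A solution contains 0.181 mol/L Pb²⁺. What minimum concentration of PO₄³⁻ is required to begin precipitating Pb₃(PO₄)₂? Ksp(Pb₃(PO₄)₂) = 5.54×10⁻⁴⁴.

Precipitation begins when Q = Ksp.
Pb₃(PO₄)₂(s) ⇌ 3 Pb²⁺(aq) + 2 PO₄³⁻(aq)
Ksp = [Pb²⁺]^3[PO₄³⁻]^2 = [PO₄³⁻]^2(0.181)^3
[PO₄³⁻]^2 = 5.54×10⁻⁴⁴ / (0.181)^3 = 9.34×10⁻⁴²
[PO₄³⁻] = 3.06×10⁻²¹ mol/L

3.06×10⁻²¹ M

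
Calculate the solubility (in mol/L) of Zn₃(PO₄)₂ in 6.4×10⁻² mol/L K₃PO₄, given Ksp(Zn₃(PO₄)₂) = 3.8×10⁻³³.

3.3×10⁻¹¹ M

Zn₃(PO₄)₂(s) ⇌ 3 Zn²⁺(aq) + 2 PO₄³⁻(aq)
Let s be the solubility of Zn₃(PO₄)₂ here. The common ion gives [PO₄³⁻] ≈ 6.4×10⁻² mol/L, and [Zn²⁺] = 3s.
Ksp = [Zn²⁺]^3[PO₄³⁻]^2 = (3s)^3(6.4×10⁻²)^2
(3s)^3 = 3.8×10⁻³³ / (6.4×10⁻²)^2 = 9.3×10⁻³¹
s = 3.3×10⁻¹¹ mol/L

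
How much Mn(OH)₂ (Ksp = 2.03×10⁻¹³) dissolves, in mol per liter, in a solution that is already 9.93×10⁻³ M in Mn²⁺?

Mn(OH)₂(s) ⇌ Mn²⁺(aq) + 2 OH⁻(aq)
Let s be the solubility of Mn(OH)₂ here. The common ion gives [Mn²⁺] ≈ 9.93×10⁻³ M, and [OH⁻] = 2s.
Ksp = [Mn²⁺][OH⁻]^2 = (9.93×10⁻³)(2s)^2
(2s)^2 = 2.03×10⁻¹³ / (9.93×10⁻³) = 2.04×10⁻¹¹
s = 2.26×10⁻⁶ M

2.26×10⁻⁶ M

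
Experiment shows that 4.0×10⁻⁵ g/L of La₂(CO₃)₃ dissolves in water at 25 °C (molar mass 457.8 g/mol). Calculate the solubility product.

Convert to molarity: s = 4.0×10⁻⁵ / 457.8 = 8.737×10⁻⁸ mol/L
La₂(CO₃)₃(s) ⇌ 2 La³⁺(aq) + 3 CO₃²⁻(aq)
Call the molar solubility s, so that [La³⁺] = 2s and [CO₃²⁻] = 3s.
Ksp = [La³⁺]^2[CO₃²⁻]^3 = (2s)^2 · (3s)^3 = 108s^5
Ksp = 108 × (8.737×10⁻⁸)^5 = 5.5×10⁻³⁴

Ksp = 5.5×10⁻³⁴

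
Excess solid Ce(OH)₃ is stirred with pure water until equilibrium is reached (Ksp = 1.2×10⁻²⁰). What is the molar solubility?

Ce(OH)₃(s) ⇌ Ce³⁺(aq) + 3 OH⁻(aq)
For each mole of Ce(OH)₃ that dissolves per liter, [Ce³⁺] = s and [OH⁻] = 3s; let s denote this solubility.
Ksp = [Ce³⁺][OH⁻]^3 = s · (3s)^3 = 27s^4
27s^4 = 1.2×10⁻²⁰  ⇒  s^4 = 4.4×10⁻²²
s = 4.6×10⁻⁶ M

4.6×10⁻⁶ M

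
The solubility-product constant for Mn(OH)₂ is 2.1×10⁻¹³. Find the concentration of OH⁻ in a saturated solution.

Mn(OH)₂(s) ⇌ Mn²⁺(aq) + 2 OH⁻(aq)
For each mole of Mn(OH)₂ that dissolves per liter, [Mn²⁺] = s and [OH⁻] = 2s; let s denote this solubility.
Ksp = [Mn²⁺][OH⁻]^2 = s · (2s)^2 = 4s^3 = 2.1×10⁻¹³
s = 3.7×10⁻⁵ mol L⁻¹
[OH⁻] = 2s = 7.5×10⁻⁵ mol L⁻¹

7.5×10⁻⁵ M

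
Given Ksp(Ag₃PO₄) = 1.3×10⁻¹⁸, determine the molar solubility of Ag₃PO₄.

1.5×10⁻⁵ M

Ag₃PO₄(s) ⇌ 3 Ag⁺(aq) + PO₄³⁻(aq)
If s mol/L of Ag₃PO₄ dissolves, [Ag⁺] = 3s and [PO₄³⁻] = s.
Ksp = [Ag⁺]^3[PO₄³⁻] = (3s)^3 · s = 27s^4
27s^4 = 1.3×10⁻¹⁸  ⇒  s^4 = 4.8×10⁻²⁰
Taking the 4th root, s = 1.5×10⁻⁵ M.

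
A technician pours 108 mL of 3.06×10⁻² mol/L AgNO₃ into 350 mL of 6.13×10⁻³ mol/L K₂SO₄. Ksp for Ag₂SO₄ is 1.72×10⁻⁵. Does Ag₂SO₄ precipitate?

No

After mixing, V = 108 mL + 350 mL = 458 mL.
[Ag⁺] = (3.06×10⁻²)(108)/458 = 7.22×10⁻³ mol/L
[SO₄²⁻] = (6.13×10⁻³)(350)/458 = 4.68×10⁻³ mol/L
Q = [Ag⁺]^2[SO₄²⁻] = 2.44×10⁻⁷
Q = 2.44×10⁻⁷ < Ksp = 1.72×10⁻⁵, so the solution is unsaturated and no precipitate forms.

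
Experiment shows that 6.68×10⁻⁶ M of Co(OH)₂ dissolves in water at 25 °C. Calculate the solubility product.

Co(OH)₂(s) ⇌ Co²⁺(aq) + 2 OH⁻(aq)
Call the molar solubility s, so that [Co²⁺] = s and [OH⁻] = 2s.
Ksp = [Co²⁺][OH⁻]^2 = s · (2s)^2 = 4s^3
Ksp = 4 × (6.68×10⁻⁶)^3 = 1.19×10⁻¹⁵

Ksp = 1.19×10⁻¹⁵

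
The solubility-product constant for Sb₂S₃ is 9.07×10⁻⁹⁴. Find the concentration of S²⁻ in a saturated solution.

2.90×10⁻¹⁹ M

Sb₂S₃(s) ⇌ 2 Sb³⁺(aq) + 3 S²⁻(aq)
Let s be the molar solubility. Then [Sb³⁺] = 2s and [S²⁻] = 3s.
Ksp = [Sb³⁺]^2[S²⁻]^3 = (2s)^2 · (3s)^3 = 108s^5 = 9.07×10⁻⁹⁴
s = 9.66×10⁻²⁰ M
[S²⁻] = 3s = 2.90×10⁻¹⁹ M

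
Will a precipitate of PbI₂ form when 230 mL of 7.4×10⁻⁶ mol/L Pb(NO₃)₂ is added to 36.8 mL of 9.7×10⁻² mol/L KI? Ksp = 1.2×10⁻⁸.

The combined volume is 266.8 mL.
[Pb²⁺] = (7.4×10⁻⁶)(230)/266.8 = 6.4×10⁻⁶ mol/L
[I⁻] = (9.7×10⁻²)(36.8)/266.8 = 1.3×10⁻² mol/L
Q = [Pb²⁺][I⁻]^2 = 1.1×10⁻⁹
Q < Ksp (1.1×10⁻⁹ vs 1.2×10⁻⁸); the solution remains unsaturated and no precipitate forms.

No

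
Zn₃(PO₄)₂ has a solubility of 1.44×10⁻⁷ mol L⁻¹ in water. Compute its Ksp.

Zn₃(PO₄)₂(s) ⇌ 3 Zn²⁺(aq) + 2 PO₄³⁻(aq)
Call the molar solubility s, so that [Zn²⁺] = 3s and [PO₄³⁻] = 2s.
Ksp = [Zn²⁺]^3[PO₄³⁻]^2 = (3s)^3 · (2s)^2 = 108s^5
Ksp = 108 × (1.44×10⁻⁷)^5 = 6.69×10⁻³³

Ksp = 6.69×10⁻³³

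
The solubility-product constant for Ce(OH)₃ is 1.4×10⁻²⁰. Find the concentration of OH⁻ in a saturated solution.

1.4×10⁻⁵ M

Ce(OH)₃(s) ⇌ Ce³⁺(aq) + 3 OH⁻(aq)
With molar solubility s: [Ce³⁺] = s, [OH⁻] = 3s.
Ksp = [Ce³⁺][OH⁻]^3 = s · (3s)^3 = 27s^4 = 1.4×10⁻²⁰
s = 4.8×10⁻⁶ mol/L
[OH⁻] = 3s = 1.4×10⁻⁵ mol/L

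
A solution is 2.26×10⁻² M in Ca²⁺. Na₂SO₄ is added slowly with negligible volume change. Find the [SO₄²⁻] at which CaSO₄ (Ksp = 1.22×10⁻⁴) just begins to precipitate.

5.40×10⁻³ M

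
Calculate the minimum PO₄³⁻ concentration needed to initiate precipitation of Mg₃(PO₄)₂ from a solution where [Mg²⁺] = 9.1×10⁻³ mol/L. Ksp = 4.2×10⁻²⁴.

2.4×10⁻⁹ M

Precipitation begins when Q = Ksp.
Mg₃(PO₄)₂(s) ⇌ 3 Mg²⁺(aq) + 2 PO₄³⁻(aq)
Ksp = [Mg²⁺]^3[PO₄³⁻]^2 = [PO₄³⁻]^2(9.1×10⁻³)^3
[PO₄³⁻]^2 = 4.2×10⁻²⁴ / (9.1×10⁻³)^3 = 5.6×10⁻¹⁸
[PO₄³⁻] = 2.4×10⁻⁹ mol/L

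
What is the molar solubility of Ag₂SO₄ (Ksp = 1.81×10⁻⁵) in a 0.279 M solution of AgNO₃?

2.33×10⁻⁴ M

Ag₂SO₄(s) ⇌ 2 Ag⁺(aq) + SO₄²⁻(aq)
With Ag⁺ already at 0.279 M and s small, take [Ag⁺] ≈ 0.279 M and [SO₄²⁻] = s.
Ksp = [Ag⁺]^2[SO₄²⁻] = (0.279)^2s
s = 1.81×10⁻⁵ / (0.279)^2 = 2.33×10⁻⁴
s = 2.33×10⁻⁴ M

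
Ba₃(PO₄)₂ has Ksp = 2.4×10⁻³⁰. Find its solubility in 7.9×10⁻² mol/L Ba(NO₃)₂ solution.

Ba₃(PO₄)₂(s) ⇌ 3 Ba²⁺(aq) + 2 PO₄³⁻(aq)
With Ba²⁺ already at 7.9×10⁻² mol/L and s small, take [Ba²⁺] ≈ 7.9×10⁻² mol/L and [PO₄³⁻] = 2s.
Ksp = [Ba²⁺]^3[PO₄³⁻]^2 = (7.9×10⁻²)^3(2s)^2
(2s)^2 = 2.4×10⁻³⁰ / (7.9×10⁻²)^3 = 4.9×10⁻²⁷
s = 3.5×10⁻¹⁴ mol/L

3.5×10⁻¹⁴ M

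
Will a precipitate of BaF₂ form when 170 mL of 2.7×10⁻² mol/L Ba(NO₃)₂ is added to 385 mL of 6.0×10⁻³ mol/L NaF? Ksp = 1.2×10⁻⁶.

After mixing, V = 170 mL + 385 mL = 555 mL.
[Ba²⁺] = (2.7×10⁻²)(170)/555 = 8.3×10⁻³ mol/L
[F⁻] = (6.0×10⁻³)(385)/555 = 4.2×10⁻³ mol/L
Q = [Ba²⁺][F⁻]^2 = 1.4×10⁻⁷
Since Q (1.4×10⁻⁷) is less than Ksp (1.2×10⁻⁶), no BaF₂ precipitates.

No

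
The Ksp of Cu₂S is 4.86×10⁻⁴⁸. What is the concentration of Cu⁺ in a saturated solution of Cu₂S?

Cu₂S(s) ⇌ 2 Cu⁺(aq) + S²⁻(aq)
Call the molar solubility s, so that [Cu⁺] = 2s and [S²⁻] = s.
Ksp = [Cu⁺]^2[S²⁻] = (2s)^2 · s = 4s^3 = 4.86×10⁻⁴⁸
s = 1.07×10⁻¹⁶ mol L⁻¹
[Cu⁺] = 2s = 2.13×10⁻¹⁶ mol L⁻¹

2.13×10⁻¹⁶ M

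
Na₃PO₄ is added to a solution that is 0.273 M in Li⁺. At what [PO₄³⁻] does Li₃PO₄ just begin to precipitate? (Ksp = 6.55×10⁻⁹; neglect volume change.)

Precipitation of each salt begins when its ion product equals Ksp.
Li₃PO₄(s) ⇌ 3 Li⁺(aq) + PO₄³⁻(aq)
Ksp = [Li⁺]^3[PO₄³⁻] = [PO₄³⁻](0.273)^3
[PO₄³⁻] = 6.55×10⁻⁹ / (0.273)^3 = 3.22×10⁻⁷
[PO₄³⁻] = 3.22×10⁻⁷ M

3.22×10⁻⁷ M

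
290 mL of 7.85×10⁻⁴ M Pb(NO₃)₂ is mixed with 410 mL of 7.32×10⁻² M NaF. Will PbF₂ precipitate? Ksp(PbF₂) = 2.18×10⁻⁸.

Yes

Total volume after mixing = 290 + 410 = 700 mL.
[Pb²⁺] = (7.85×10⁻⁴)(290)/700 = 3.25×10⁻⁴ M
[F⁻] = (7.32×10⁻²)(410)/700 = 4.29×10⁻² M
Q = [Pb²⁺][F⁻]^2 = 5.98×10⁻⁷
Since Q (5.98×10⁻⁷) exceeds Ksp (2.18×10⁻⁸), PbF₂ will precipitate.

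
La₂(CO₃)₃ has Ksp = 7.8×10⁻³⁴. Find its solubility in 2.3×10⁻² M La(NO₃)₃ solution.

La₂(CO₃)₃(s) ⇌ 2 La³⁺(aq) + 3 CO₃²⁻(aq)
The solution already contains La³⁺ at 2.3×10⁻² M. Let s be the molar solubility of La₂(CO₃)₃.
[La³⁺] ≈ 2.3×10⁻² M (common ion dominates); [CO₃²⁻] = 3s.
Ksp = [La³⁺]^2[CO₃²⁻]^3 = (2.3×10⁻²)^2(3s)^3
(3s)^3 = 7.8×10⁻³⁴ / (2.3×10⁻²)^2 = 1.5×10⁻³⁰
s = 3.8×10⁻¹¹ M

3.8×10⁻¹¹ M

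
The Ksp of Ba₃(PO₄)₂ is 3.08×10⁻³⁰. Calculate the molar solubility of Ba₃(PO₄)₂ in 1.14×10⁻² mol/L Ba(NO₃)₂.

7.21×10⁻¹³ M

Ba₃(PO₄)₂(s) ⇌ 3 Ba²⁺(aq) + 2 PO₄³⁻(aq)
Let s be the solubility of Ba₃(PO₄)₂ here. The common ion gives [Ba²⁺] ≈ 1.14×10⁻² mol/L, and [PO₄³⁻] = 2s.
Ksp = [Ba²⁺]^3[PO₄³⁻]^2 = (1.14×10⁻²)^3(2s)^2
(2s)^2 = 3.08×10⁻³⁰ / (1.14×10⁻²)^3 = 2.08×10⁻²⁴
s = 7.21×10⁻¹³ mol/L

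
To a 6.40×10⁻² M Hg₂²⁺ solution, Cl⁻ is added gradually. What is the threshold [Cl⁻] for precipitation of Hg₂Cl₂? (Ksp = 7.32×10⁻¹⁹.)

3.38×10⁻⁹ M

Precipitation of each salt begins when its ion product equals Ksp.
Hg₂Cl₂(s) ⇌ Hg₂²⁺(aq) + 2 Cl⁻(aq)
Ksp = [Hg₂²⁺][Cl⁻]^2 = [Cl⁻]^2(6.40×10⁻²)
[Cl⁻]^2 = 7.32×10⁻¹⁹ / (6.40×10⁻²) = 1.14×10⁻¹⁷
[Cl⁻] = 3.38×10⁻⁹ M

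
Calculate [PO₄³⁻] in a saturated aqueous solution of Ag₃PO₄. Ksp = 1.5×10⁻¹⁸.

1.5×10⁻⁵ M

Ag₃PO₄(s) ⇌ 3 Ag⁺(aq) + PO₄³⁻(aq)
With molar solubility s: [Ag⁺] = 3s, [PO₄³⁻] = s.
Ksp = [Ag⁺]^3[PO₄³⁻] = (3s)^3 · s = 27s^4 = 1.5×10⁻¹⁸
s = 1.5×10⁻⁵ M
[PO₄³⁻] = s = 1.5×10⁻⁵ M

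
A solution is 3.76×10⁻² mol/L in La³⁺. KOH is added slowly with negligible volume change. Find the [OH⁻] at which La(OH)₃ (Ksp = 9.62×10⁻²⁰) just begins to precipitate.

The threshold for precipitation is Q = Ksp.
La(OH)₃(s) ⇌ La³⁺(aq) + 3 OH⁻(aq)
Ksp = [La³⁺][OH⁻]^3 = [OH⁻]^3(3.76×10⁻²)
[OH⁻]^3 = 9.62×10⁻²⁰ / (3.76×10⁻²) = 2.56×10⁻¹⁸
[OH⁻] = 1.37×10⁻⁶ mol/L

1.37×10⁻⁶ M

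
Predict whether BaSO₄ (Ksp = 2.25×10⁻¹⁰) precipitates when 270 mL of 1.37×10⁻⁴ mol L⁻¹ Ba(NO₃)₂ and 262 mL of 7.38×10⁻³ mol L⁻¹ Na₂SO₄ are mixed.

After mixing, V = 270 mL + 262 mL = 532 mL.
[Ba²⁺] = (1.37×10⁻⁴)(270)/532 = 6.95×10⁻⁵ mol L⁻¹
[SO₄²⁻] = (7.38×10⁻³)(262)/532 = 3.63×10⁻³ mol L⁻¹
Q = [Ba²⁺][SO₄²⁻] = 2.53×10⁻⁷
Since Q (2.53×10⁻⁷) exceeds Ksp (2.25×10⁻¹⁰), BaSO₄ will precipitate.

Yes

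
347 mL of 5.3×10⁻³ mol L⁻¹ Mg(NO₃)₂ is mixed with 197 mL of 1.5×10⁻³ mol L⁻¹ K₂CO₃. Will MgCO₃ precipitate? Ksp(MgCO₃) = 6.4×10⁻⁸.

Yes

The combined volume is 544 mL.
[Mg²⁺] = (5.3×10⁻³)(347)/544 = 3.4×10⁻³ mol L⁻¹
[CO₃²⁻] = (1.5×10⁻³)(197)/544 = 5.4×10⁻⁴ mol L⁻¹
Q = [Mg²⁺][CO₃²⁻] = 1.8×10⁻⁶
Because Q > Ksp (1.8×10⁻⁶ vs 6.4×10⁻⁸), a precipitate of MgCO₃ forms.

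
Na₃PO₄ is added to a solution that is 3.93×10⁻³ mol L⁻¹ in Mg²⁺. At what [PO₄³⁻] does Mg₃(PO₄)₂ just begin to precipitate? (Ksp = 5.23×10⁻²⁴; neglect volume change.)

9.28×10⁻⁹ M

The threshold for precipitation is Q = Ksp.
Mg₃(PO₄)₂(s) ⇌ 3 Mg²⁺(aq) + 2 PO₄³⁻(aq)
Ksp = [Mg²⁺]^3[PO₄³⁻]^2 = [PO₄³⁻]^2(3.93×10⁻³)^3
[PO₄³⁻]^2 = 5.23×10⁻²⁴ / (3.93×10⁻³)^3 = 8.62×10⁻¹⁷
[PO₄³⁻] = 9.28×10⁻⁹ mol L⁻¹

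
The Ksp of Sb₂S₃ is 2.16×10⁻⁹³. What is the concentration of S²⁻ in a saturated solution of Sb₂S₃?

Sb₂S₃(s) ⇌ 2 Sb³⁺(aq) + 3 S²⁻(aq)
If s mol/L of Sb₂S₃ dissolves, [Sb³⁺] = 2s and [S²⁻] = 3s.
Ksp = [Sb³⁺]^2[S²⁻]^3 = (2s)^2 · (3s)^3 = 108s^5 = 2.16×10⁻⁹³
s = 1.15×10⁻¹⁹ mol/L
[S²⁻] = 3s = 3.45×10⁻¹⁹ mol/L

3.45×10⁻¹⁹ M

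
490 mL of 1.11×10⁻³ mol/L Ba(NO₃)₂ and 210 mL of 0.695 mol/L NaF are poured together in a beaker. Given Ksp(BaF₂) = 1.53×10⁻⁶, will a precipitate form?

Yes

The combined volume is 700 mL.
[Ba²⁺] = (1.11×10⁻³)(490)/700 = 7.77×10⁻⁴ mol/L
[F⁻] = (0.695)(210)/700 = 0.209 mol/L
Q = [Ba²⁺][F⁻]^2 = 3.38×10⁻⁵
Since Q (3.38×10⁻⁵) exceeds Ksp (1.53×10⁻⁶), BaF₂ will precipitate.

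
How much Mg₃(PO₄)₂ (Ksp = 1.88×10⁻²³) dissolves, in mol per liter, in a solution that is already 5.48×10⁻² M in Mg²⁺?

Mg₃(PO₄)₂(s) ⇌ 3 Mg²⁺(aq) + 2 PO₄³⁻(aq)
The solution already contains Mg²⁺ at 5.48×10⁻² M. Let s be the molar solubility of Mg₃(PO₄)₂.
[Mg²⁺] ≈ 5.48×10⁻² M (common ion dominates); [PO₄³⁻] = 2s.
Ksp = [Mg²⁺]^3[PO₄³⁻]^2 = (5.48×10⁻²)^3(2s)^2
(2s)^2 = 1.88×10⁻²³ / (5.48×10⁻²)^3 = 1.14×10⁻¹⁹
s = 1.69×10⁻¹⁰ M

1.69×10⁻¹⁰ M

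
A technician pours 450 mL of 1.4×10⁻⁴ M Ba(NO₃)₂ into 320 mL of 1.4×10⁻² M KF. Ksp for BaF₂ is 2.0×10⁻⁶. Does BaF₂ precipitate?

After mixing, V = 450 mL + 320 mL = 770 mL.
[Ba²⁺] = (1.4×10⁻⁴)(450)/770 = 8.2×10⁻⁵ M
[F⁻] = (1.4×10⁻²)(320)/770 = 5.8×10⁻³ M
Q = [Ba²⁺][F⁻]^2 = 2.8×10⁻⁹
Q = 2.8×10⁻⁹ < Ksp = 2.0×10⁻⁶, so the solution is unsaturated and no precipitate forms.

No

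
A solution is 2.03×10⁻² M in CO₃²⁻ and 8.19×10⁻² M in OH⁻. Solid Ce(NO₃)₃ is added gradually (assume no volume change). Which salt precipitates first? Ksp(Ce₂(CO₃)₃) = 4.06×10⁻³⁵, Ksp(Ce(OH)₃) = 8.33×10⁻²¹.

The threshold for precipitation is Q = Ksp.
For Ce₂(CO₃)₃: [Ce³⁺] = (Ksp/[CO₃²⁻]^3)^(1/2) = 2.20×10⁻¹⁵ M
For Ce(OH)₃: [Ce³⁺] = (Ksp/[OH⁻]^3) = 1.52×10⁻¹⁷ M
The smaller threshold [Ce³⁺] is reached first, so Ce(OH)₃ precipitates first.

Ce(OH)₃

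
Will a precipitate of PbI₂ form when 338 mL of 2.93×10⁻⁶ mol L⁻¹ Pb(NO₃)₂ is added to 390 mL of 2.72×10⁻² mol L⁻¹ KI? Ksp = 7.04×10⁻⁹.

Total volume after mixing = 338 + 390 = 728 mL.
[Pb²⁺] = (2.93×10⁻⁶)(338)/728 = 1.36×10⁻⁶ mol L⁻¹
[I⁻] = (2.72×10⁻²)(390)/728 = 1.46×10⁻² mol L⁻¹
Q = [Pb²⁺][I⁻]^2 = 2.89×10⁻¹⁰
Q < Ksp (2.89×10⁻¹⁰ vs 7.04×10⁻⁹); the solution remains unsaturated and no precipitate forms.

No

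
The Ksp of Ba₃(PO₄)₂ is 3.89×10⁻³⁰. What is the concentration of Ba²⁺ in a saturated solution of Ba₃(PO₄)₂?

Ba₃(PO₄)₂(s) ⇌ 3 Ba²⁺(aq) + 2 PO₄³⁻(aq)
With molar solubility s: [Ba²⁺] = 3s, [PO₄³⁻] = 2s.
Ksp = [Ba²⁺]^3[PO₄³⁻]^2 = (3s)^3 · (2s)^2 = 108s^5 = 3.89×10⁻³⁰
s = 5.14×10⁻⁷ M
[Ba²⁺] = 3s = 1.54×10⁻⁶ M

1.54×10⁻⁶ M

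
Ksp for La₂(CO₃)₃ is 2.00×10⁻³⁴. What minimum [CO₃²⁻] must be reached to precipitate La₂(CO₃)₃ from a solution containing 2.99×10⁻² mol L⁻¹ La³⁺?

Precipitation of each salt begins when its ion product equals Ksp.
La₂(CO₃)₃(s) ⇌ 2 La³⁺(aq) + 3 CO₃²⁻(aq)
Ksp = [La³⁺]^2[CO₃²⁻]^3 = [CO₃²⁻]^3(2.99×10⁻²)^2
[CO₃²⁻]^3 = 2.00×10⁻³⁴ / (2.99×10⁻²)^2 = 2.24×10⁻³¹
[CO₃²⁻] = 6.07×10⁻¹¹ mol L⁻¹

6.07×10⁻¹¹ M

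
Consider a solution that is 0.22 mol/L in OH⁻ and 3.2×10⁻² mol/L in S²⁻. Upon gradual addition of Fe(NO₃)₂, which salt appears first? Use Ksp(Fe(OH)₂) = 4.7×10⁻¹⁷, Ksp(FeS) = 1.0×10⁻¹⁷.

FeS

Each salt precipitates once Q = Ksp for that salt.
For Fe(OH)₂: [Fe²⁺] = (Ksp/[OH⁻]^2) = 9.7×10⁻¹⁶ mol/L
For FeS: [Fe²⁺] = (Ksp/[S²⁻]) = 3.1×10⁻¹⁶ mol/L
The smaller threshold [Fe²⁺] is reached first, so FeS precipitates first.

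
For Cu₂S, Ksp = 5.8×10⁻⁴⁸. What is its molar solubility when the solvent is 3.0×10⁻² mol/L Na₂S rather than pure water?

Cu₂S(s) ⇌ 2 Cu⁺(aq) + S²⁻(aq)
The solution already contains S²⁻ at 3.0×10⁻² mol/L. Let s be the molar solubility of Cu₂S.
[S²⁻] ≈ 3.0×10⁻² mol/L (common ion dominates); [Cu⁺] = 2s.
Ksp = [Cu⁺]^2[S²⁻] = (2s)^2(3.0×10⁻²)
(2s)^2 = 5.8×10⁻⁴⁸ / (3.0×10⁻²) = 1.9×10⁻⁴⁶
s = 7.0×10⁻²⁴ mol/L

7.0×10⁻²⁴ M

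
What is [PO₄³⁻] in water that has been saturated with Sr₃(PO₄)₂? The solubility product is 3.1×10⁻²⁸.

Sr₃(PO₄)₂(s) ⇌ 3 Sr²⁺(aq) + 2 PO₄³⁻(aq)
For each mole of Sr₃(PO₄)₂ that dissolves per liter, [Sr²⁺] = 3s and [PO₄³⁻] = 2s; let s denote this solubility.
Ksp = [Sr²⁺]^3[PO₄³⁻]^2 = (3s)^3 · (2s)^2 = 108s^5 = 3.1×10⁻²⁸
s = 1.2×10⁻⁶ mol/L
[PO₄³⁻] = 2s = 2.5×10⁻⁶ mol/L

2.5×10⁻⁶ M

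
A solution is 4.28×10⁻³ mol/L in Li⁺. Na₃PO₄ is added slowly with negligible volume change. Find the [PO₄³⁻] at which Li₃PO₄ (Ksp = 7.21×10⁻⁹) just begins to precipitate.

9.20×10⁻² M

Each salt precipitates once Q = Ksp for that salt.
Li₃PO₄(s) ⇌ 3 Li⁺(aq) + PO₄³⁻(aq)
Ksp = [Li⁺]^3[PO₄³⁻] = [PO₄³⁻](4.28×10⁻³)^3
[PO₄³⁻] = 7.21×10⁻⁹ / (4.28×10⁻³)^3 = 9.20×10⁻²
[PO₄³⁻] = 9.20×10⁻² mol/L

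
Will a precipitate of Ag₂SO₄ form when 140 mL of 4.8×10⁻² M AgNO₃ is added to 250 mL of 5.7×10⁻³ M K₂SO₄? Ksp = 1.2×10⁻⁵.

The combined volume is 390 mL.
[Ag⁺] = (4.8×10⁻²)(140)/390 = 1.7×10⁻² M
[SO₄²⁻] = (5.7×10⁻³)(250)/390 = 3.7×10⁻³ M
Q = [Ag⁺]^2[SO₄²⁻] = 1.1×10⁻⁶
Q < Ksp (1.1×10⁻⁶ vs 1.2×10⁻⁵); the solution remains unsaturated and no precipitate forms.

No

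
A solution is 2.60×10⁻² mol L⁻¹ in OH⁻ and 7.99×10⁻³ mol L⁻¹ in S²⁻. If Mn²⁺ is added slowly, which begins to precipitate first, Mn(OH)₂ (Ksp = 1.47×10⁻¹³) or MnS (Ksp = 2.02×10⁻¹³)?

Precipitation begins when Q = Ksp.
For Mn(OH)₂: [Mn²⁺] = (Ksp/[OH⁻]^2) = 2.17×10⁻¹⁰ mol L⁻¹
For MnS: [Mn²⁺] = (Ksp/[S²⁻]) = 2.53×10⁻¹¹ mol L⁻¹
The smaller threshold [Mn²⁺] is reached first, so MnS precipitates first.

MnS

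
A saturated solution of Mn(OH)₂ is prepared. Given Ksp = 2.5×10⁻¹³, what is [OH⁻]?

7.9×10⁻⁵ M

Mn(OH)₂(s) ⇌ Mn²⁺(aq) + 2 OH⁻(aq)
If s mol/L of Mn(OH)₂ dissolves, [Mn²⁺] = s and [OH⁻] = 2s.
Ksp = [Mn²⁺][OH⁻]^2 = s · (2s)^2 = 4s^3 = 2.5×10⁻¹³
s = 4.0×10⁻⁵ M
[OH⁻] = 2s = 7.9×10⁻⁵ M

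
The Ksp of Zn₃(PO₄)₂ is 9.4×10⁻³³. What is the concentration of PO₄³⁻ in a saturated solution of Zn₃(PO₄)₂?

Zn₃(PO₄)₂(s) ⇌ 3 Zn²⁺(aq) + 2 PO₄³⁻(aq)
For each mole of Zn₃(PO₄)₂ that dissolves per liter, [Zn²⁺] = 3s and [PO₄³⁻] = 2s; let s denote this solubility.
Ksp = [Zn²⁺]^3[PO₄³⁻]^2 = (3s)^3 · (2s)^2 = 108s^5 = 9.4×10⁻³³
s = 1.5×10⁻⁷ mol/L
[PO₄³⁻] = 2s = 3.1×10⁻⁷ mol/L

3.1×10⁻⁷ M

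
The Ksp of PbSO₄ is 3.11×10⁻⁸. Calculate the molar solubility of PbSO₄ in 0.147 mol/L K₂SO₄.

PbSO₄(s) ⇌ Pb²⁺(aq) + SO₄²⁻(aq)
Let s be the solubility of PbSO₄ here. The common ion gives [SO₄²⁻] ≈ 0.147 mol/L, and [Pb²⁺] = s.
Ksp = [Pb²⁺][SO₄²⁻] = s(0.147)
s = 3.11×10⁻⁸ / (0.147) = 2.12×10⁻⁷
s = 2.12×10⁻⁷ mol/L

2.12×10⁻⁷ M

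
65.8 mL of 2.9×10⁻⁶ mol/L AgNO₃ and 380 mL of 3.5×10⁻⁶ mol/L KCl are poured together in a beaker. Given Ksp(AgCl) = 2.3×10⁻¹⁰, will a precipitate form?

The combined volume is 445.8 mL.
[Ag⁺] = (2.9×10⁻⁶)(65.8)/445.8 = 4.3×10⁻⁷ mol/L
[Cl⁻] = (3.5×10⁻⁶)(380)/445.8 = 3.0×10⁻⁶ mol/L
Q = [Ag⁺][Cl⁻] = 1.3×10⁻¹²
Q = 1.3×10⁻¹² < Ksp = 2.3×10⁻¹⁰, so the solution is unsaturated and no precipitate forms.

No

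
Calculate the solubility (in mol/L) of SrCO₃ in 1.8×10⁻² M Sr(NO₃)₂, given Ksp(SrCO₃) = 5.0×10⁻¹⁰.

SrCO₃(s) ⇌ Sr²⁺(aq) + CO₃²⁻(aq)
With Sr²⁺ already at 1.8×10⁻² M and s small, take [Sr²⁺] ≈ 1.8×10⁻² M and [CO₃²⁻] = s.
Ksp = [Sr²⁺][CO₃²⁻] = (1.8×10⁻²)s
s = 5.0×10⁻¹⁰ / (1.8×10⁻²) = 2.8×10⁻⁸
s = 2.8×10⁻⁸ M

2.8×10⁻⁸ M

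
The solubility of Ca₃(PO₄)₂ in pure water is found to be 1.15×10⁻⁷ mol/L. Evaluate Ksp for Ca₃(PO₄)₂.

Ca₃(PO₄)₂(s) ⇌ 3 Ca²⁺(aq) + 2 PO₄³⁻(aq)
If s mol/L of Ca₃(PO₄)₂ dissolves, [Ca²⁺] = 3s and [PO₄³⁻] = 2s.
Ksp = [Ca²⁺]^3[PO₄³⁻]^2 = (3s)^3 · (2s)^2 = 108s^5
Ksp = 108 × (1.15×10⁻⁷)^5 = 2.17×10⁻³³

Ksp = 2.17×10⁻³³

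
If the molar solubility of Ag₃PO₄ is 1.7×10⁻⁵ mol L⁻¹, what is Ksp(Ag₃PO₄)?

Ksp = 2.3×10⁻¹⁸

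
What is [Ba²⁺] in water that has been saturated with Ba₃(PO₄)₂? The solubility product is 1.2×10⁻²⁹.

1.9×10⁻⁶ M

Ba₃(PO₄)₂(s) ⇌ 3 Ba²⁺(aq) + 2 PO₄³⁻(aq)
For each mole of Ba₃(PO₄)₂ that dissolves per liter, [Ba²⁺] = 3s and [PO₄³⁻] = 2s; let s denote this solubility.
Ksp = [Ba²⁺]^3[PO₄³⁻]^2 = (3s)^3 · (2s)^2 = 108s^5 = 1.2×10⁻²⁹
s = 6.4×10⁻⁷ mol/L
[Ba²⁺] = 3s = 1.9×10⁻⁶ mol/L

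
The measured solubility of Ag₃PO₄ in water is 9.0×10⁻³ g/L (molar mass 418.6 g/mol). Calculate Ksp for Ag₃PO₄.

Ksp = 5.8×10⁻¹⁸

Molar solubility s = (9.0×10⁻³ g/L) / (418.6 g/mol) = 2.150×10⁻⁵ mol/L
Ag₃PO₄(s) ⇌ 3 Ag⁺(aq) + PO₄³⁻(aq)
With molar solubility s: [Ag⁺] = 3s, [PO₄³⁻] = s.
Ksp = [Ag⁺]^3[PO₄³⁻] = (3s)^3 · s = 27s^4
Ksp = 27 × (2.150×10⁻⁵)^4 = 5.8×10⁻¹⁸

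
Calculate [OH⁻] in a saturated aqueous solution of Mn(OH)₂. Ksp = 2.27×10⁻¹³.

7.69×10⁻⁵ M

Mn(OH)₂(s) ⇌ Mn²⁺(aq) + 2 OH⁻(aq)
Let s be the molar solubility. Then [Mn²⁺] = s and [OH⁻] = 2s.
Ksp = [Mn²⁺][OH⁻]^2 = s · (2s)^2 = 4s^3 = 2.27×10⁻¹³
s = 3.84×10⁻⁵ mol L⁻¹
[OH⁻] = 2s = 7.69×10⁻⁵ mol L⁻¹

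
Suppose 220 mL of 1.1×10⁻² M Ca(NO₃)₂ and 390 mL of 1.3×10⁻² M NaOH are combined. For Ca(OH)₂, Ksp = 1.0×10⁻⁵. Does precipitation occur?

No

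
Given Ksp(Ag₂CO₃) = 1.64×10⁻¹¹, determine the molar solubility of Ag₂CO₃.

Ag₂CO₃(s) ⇌ 2 Ag⁺(aq) + CO₃²⁻(aq)
With molar solubility s: [Ag⁺] = 2s, [CO₃²⁻] = s.
Ksp = [Ag⁺]^2[CO₃²⁻] = (2s)^2 · s = 4s^3
4s^3 = 1.64×10⁻¹¹  ⇒  s^3 = 4.10×10⁻¹²
s = 1.60×10⁻⁴ M

1.60×10⁻⁴ M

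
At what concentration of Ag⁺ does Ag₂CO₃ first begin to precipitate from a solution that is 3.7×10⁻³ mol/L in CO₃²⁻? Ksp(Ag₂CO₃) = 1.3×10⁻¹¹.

The threshold for precipitation is Q = Ksp.
Ag₂CO₃(s) ⇌ 2 Ag⁺(aq) + CO₃²⁻(aq)
Ksp = [Ag⁺]^2[CO₃²⁻] = [Ag⁺]^2(3.7×10⁻³)
[Ag⁺]^2 = 1.3×10⁻¹¹ / (3.7×10⁻³) = 3.5×10⁻⁹
[Ag⁺] = 5.9×10⁻⁵ mol/L

5.9×10⁻⁵ M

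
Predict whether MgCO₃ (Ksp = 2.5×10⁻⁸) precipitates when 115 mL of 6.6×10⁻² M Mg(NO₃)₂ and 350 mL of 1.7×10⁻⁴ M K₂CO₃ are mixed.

After mixing, V = 115 mL + 350 mL = 465 mL.
[Mg²⁺] = (6.6×10⁻²)(115)/465 = 1.6×10⁻² M
[CO₃²⁻] = (1.7×10⁻⁴)(350)/465 = 1.3×10⁻⁴ M
Q = [Mg²⁺][CO₃²⁻] = 2.1×10⁻⁶
Since Q (2.1×10⁻⁶) exceeds Ksp (2.5×10⁻⁸), MgCO₃ will precipitate.

Yes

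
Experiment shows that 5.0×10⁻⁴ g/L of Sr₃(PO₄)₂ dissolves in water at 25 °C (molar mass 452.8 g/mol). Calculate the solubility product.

Convert to molarity: s = 5.0×10⁻⁴ / 452.8 = 1.104×10⁻⁶ mol/L
Sr₃(PO₄)₂(s) ⇌ 3 Sr²⁺(aq) + 2 PO₄³⁻(aq)
For each mole of Sr₃(PO₄)₂ that dissolves per liter, [Sr²⁺] = 3s and [PO₄³⁻] = 2s; let s denote this solubility.
Ksp = [Sr²⁺]^3[PO₄³⁻]^2 = (3s)^3 · (2s)^2 = 108s^5
Ksp = 108 × (1.104×10⁻⁶)^5 = 1.8×10⁻²⁸

Ksp = 1.8×10⁻²⁸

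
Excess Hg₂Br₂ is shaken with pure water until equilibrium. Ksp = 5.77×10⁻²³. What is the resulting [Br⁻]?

4.87×10⁻⁸ M

Hg₂Br₂(s) ⇌ Hg₂²⁺(aq) + 2 Br⁻(aq)
Let s be the molar solubility. Then [Hg₂²⁺] = s and [Br⁻] = 2s.
Ksp = [Hg₂²⁺][Br⁻]^2 = s · (2s)^2 = 4s^3 = 5.77×10⁻²³
s = 2.43×10⁻⁸ mol L⁻¹
[Br⁻] = 2s = 4.87×10⁻⁸ mol L⁻¹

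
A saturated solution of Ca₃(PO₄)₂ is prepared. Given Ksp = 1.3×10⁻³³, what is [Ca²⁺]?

3.1×10⁻⁷ M

Ca₃(PO₄)₂(s) ⇌ 3 Ca²⁺(aq) + 2 PO₄³⁻(aq)
Let s be the molar solubility. Then [Ca²⁺] = 3s and [PO₄³⁻] = 2s.
Ksp = [Ca²⁺]^3[PO₄³⁻]^2 = (3s)^3 · (2s)^2 = 108s^5 = 1.3×10⁻³³
s = 1.0×10⁻⁷ mol/L
[Ca²⁺] = 3s = 3.1×10⁻⁷ mol/L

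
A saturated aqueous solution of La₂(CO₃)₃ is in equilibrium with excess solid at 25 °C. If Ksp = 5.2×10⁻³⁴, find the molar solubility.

La₂(CO₃)₃(s) ⇌ 2 La³⁺(aq) + 3 CO₃²⁻(aq)
With molar solubility s: [La³⁺] = 2s, [CO₃²⁻] = 3s.
Ksp = [La³⁺]^2[CO₃²⁻]^3 = (2s)^2 · (3s)^3 = 108s^5
108s^5 = 5.2×10⁻³⁴  ⇒  s^5 = 4.8×10⁻³⁶
s = (4.8×10⁻³⁶)^(1/5) = 8.6×10⁻⁸ mol/L

8.6×10⁻⁸ M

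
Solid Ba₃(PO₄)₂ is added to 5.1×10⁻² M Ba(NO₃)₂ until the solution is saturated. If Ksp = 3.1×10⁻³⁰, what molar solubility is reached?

7.6×10⁻¹⁴ M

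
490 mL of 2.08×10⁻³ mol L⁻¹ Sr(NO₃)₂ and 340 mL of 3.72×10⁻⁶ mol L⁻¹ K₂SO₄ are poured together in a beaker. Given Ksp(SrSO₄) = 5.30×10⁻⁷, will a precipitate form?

No

The combined volume is 830 mL.
[Sr²⁺] = (2.08×10⁻³)(490)/830 = 1.23×10⁻³ mol L⁻¹
[SO₄²⁻] = (3.72×10⁻⁶)(340)/830 = 1.52×10⁻⁶ mol L⁻¹
Q = [Sr²⁺][SO₄²⁻] = 1.87×10⁻⁹
Since Q (1.87×10⁻⁹) is less than Ksp (5.30×10⁻⁷), no SrSO₄ precipitates.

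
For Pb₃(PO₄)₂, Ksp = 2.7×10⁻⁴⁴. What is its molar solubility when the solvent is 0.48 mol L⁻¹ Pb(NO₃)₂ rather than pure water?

2.5×10⁻²² M

Pb₃(PO₄)₂(s) ⇌ 3 Pb²⁺(aq) + 2 PO₄³⁻(aq)
With Pb²⁺ already at 0.48 mol L⁻¹ and s small, take [Pb²⁺] ≈ 0.48 mol L⁻¹ and [PO₄³⁻] = 2s.
Ksp = [Pb²⁺]^3[PO₄³⁻]^2 = (0.48)^3(2s)^2
(2s)^2 = 2.7×10⁻⁴⁴ / (0.48)^3 = 2.4×10⁻⁴³
s = 2.5×10⁻²² mol L⁻¹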